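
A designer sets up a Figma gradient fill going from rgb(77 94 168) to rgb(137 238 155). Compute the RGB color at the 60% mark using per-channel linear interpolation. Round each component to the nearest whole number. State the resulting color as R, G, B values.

(113, 180, 160)

60% corresponds to t = 0.6.
R = 77 + 0.6 × (137 − 77) = 77 + 0.6 × 60 = 113 → 113
G = 94 + 0.6 × (238 − 94) = 94 + 0.6 × 144 = 180.4 → 180
B = 168 + 0.6 × (155 − 168) = 168 + 0.6 × -13 = 160.2 → 160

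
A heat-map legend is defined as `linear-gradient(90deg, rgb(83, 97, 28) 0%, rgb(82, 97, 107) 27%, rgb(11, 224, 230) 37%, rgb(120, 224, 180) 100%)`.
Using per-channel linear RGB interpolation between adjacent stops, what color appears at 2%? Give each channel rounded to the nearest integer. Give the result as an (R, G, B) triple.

2% lies between the 0% and 27% stops, so the local fraction is t = (2 − 0)/(27 − 0) = 2/27 ≈ 0.0741.
R = 83 + 0.0741 × (82 − 83) = 82.926 → 83
G = 97 + 0.0741 × (97 − 97) = 97 → 97
B = 28 + 0.0741 × (107 − 28) = 33.854 → 34

(83, 97, 34)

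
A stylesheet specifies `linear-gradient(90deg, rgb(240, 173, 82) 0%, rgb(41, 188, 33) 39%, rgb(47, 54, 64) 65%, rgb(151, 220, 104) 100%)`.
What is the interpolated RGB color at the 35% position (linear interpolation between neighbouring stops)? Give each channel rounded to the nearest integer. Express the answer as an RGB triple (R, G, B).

35% lies between the 0% and 39% stops, so the local fraction is t = (35 − 0)/(39 − 0) = 35/39 ≈ 0.8974.
R = 240 + 0.8974 × (41 − 240) = 61.417 → 61
G = 173 + 0.8974 × (188 − 173) = 186.461 → 186
B = 82 + 0.8974 × (33 − 82) = 38.027 → 38

(61, 186, 38)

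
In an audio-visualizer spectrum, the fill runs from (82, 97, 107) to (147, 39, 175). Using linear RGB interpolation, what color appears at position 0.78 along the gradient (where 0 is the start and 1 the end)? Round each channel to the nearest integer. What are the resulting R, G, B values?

(133, 52, 160)

R = 82 + 0.78 × (147 − 82) = 82 + 0.78 × 65 = 132.7 → 133
G = 97 + 0.78 × (39 − 97) = 97 + 0.78 × -58 = 51.76 → 52
B = 107 + 0.78 × (175 − 107) = 107 + 0.78 × 68 = 160.04 → 160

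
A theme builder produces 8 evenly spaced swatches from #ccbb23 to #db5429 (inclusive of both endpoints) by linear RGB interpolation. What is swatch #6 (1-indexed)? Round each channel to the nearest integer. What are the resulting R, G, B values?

(215, 113, 39)

With 8 swatches and endpoints inclusive, swatch 6 sits at t = (6 − 1)/(8 − 1) = 5/7 ≈ 0.7143.
#ccbb23 → (204, 187, 35); #db5429 → (219, 84, 41).
R = 204 + 0.7143 × (219 − 204) = 214.714 → 215
G = 187 + 0.7143 × (84 − 187) = 113.427 → 113
B = 35 + 0.7143 × (41 − 35) = 39.286 → 39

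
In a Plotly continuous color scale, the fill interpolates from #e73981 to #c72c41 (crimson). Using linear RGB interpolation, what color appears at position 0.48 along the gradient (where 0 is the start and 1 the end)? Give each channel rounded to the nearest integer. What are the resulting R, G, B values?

(216, 51, 98)

#e73981 → (231, 57, 129); #c72c41 → (199, 44, 65).
R = 231 + 0.48 × (199 − 231) = 231 + 0.48 × -32 = 215.64 → 216
G = 57 + 0.48 × (44 − 57) = 57 + 0.48 × -13 = 50.76 → 51
B = 129 + 0.48 × (65 − 129) = 129 + 0.48 × -64 = 98.28 → 98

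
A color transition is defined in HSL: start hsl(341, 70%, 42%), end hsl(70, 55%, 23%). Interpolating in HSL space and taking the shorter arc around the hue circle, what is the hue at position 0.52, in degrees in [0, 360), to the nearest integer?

Hue: 70 − 341 = -271°, but |-271| > 180 so the shorter arc goes the other way: Δh = -271 + 360 = 89°.
H = 341 + 0.52 × (89) = 387.28 → 387 → 387 mod 360 = 27°

27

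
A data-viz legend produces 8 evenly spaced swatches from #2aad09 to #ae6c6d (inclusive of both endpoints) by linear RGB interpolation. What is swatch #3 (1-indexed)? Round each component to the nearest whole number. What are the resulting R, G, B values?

(80, 154, 38)

With 8 swatches and endpoints inclusive, swatch 3 sits at t = (3 − 1)/(8 − 1) = 2/7 ≈ 0.2857.
#2aad09 → (42, 173, 9); #ae6c6d → (174, 108, 109).
R = 42 + 0.2857 × (174 − 42) = 79.712 → 80
G = 173 + 0.2857 × (108 − 173) = 154.429 → 154
B = 9 + 0.2857 × (109 − 9) = 37.57 → 38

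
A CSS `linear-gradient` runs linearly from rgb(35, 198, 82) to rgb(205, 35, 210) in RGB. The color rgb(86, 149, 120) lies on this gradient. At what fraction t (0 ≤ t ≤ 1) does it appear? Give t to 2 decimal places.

0.30

Invert the lerp on the R channel (largest span, 170): t = (86 − 35) / (205 − 35) = 51/170 = 0.3.
Check on G: (149 − 198)/(35 − 198) = 0.3006 ✓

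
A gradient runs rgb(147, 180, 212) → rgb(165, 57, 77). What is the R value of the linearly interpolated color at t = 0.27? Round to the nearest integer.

R = 147 + 0.27 × (165 − 147) = 151.86 → 152

152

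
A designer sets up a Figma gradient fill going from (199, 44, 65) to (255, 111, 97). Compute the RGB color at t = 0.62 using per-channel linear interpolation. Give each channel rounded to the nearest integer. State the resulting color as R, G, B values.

(234, 86, 85)

R = 199 + 0.62 × (255 − 199) = 199 + 0.62 × 56 = 233.72 → 234
G = 44 + 0.62 × (111 − 44) = 44 + 0.62 × 67 = 85.54 → 86
B = 65 + 0.62 × (97 − 65) = 65 + 0.62 × 32 = 84.84 → 85
So the blended color is (234, 86, 85), about #ea5655.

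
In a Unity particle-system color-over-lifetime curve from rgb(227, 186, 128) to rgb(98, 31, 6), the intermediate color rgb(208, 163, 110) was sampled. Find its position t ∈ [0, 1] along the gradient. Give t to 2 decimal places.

Invert the lerp on the G channel (largest span, 155): t = (163 − 186) / (31 − 186) = -23/-155 = 0.14839.
Check on R: (208 − 227)/(98 − 227) = 0.1473 ✓

0.15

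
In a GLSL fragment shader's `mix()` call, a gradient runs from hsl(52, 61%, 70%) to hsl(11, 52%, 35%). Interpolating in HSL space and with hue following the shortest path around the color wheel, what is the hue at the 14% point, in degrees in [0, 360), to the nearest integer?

Hue arc: Δh = 11 − 52 = -41° (|Δh| ≤ 180, already the shorter path).
H = 52 + 0.14 × (-41) = 46.26 → 46°

46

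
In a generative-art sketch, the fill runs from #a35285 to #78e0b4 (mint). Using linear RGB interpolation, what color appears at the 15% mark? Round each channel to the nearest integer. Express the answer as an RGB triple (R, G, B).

#a35285 → (163, 82, 133); #78e0b4 → (120, 224, 180).
15% corresponds to t = 0.15.
R = 163 + 0.15 × (120 − 163) = 163 + 0.15 × -43 = 156.55 → 157
G = 82 + 0.15 × (224 − 82) = 82 + 0.15 × 142 = 103.3 → 103
B = 133 + 0.15 × (180 − 133) = 133 + 0.15 × 47 = 140.05 → 140

(157, 103, 140)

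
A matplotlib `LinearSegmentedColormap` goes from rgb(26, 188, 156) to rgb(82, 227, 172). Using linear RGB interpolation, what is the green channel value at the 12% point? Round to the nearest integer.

G = 188 + 0.12 × (227 − 188) = 192.68 → 193

193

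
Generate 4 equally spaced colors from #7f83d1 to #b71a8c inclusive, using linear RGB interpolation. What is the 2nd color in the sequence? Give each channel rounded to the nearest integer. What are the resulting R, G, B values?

(146, 96, 186)

With 4 swatches and endpoints inclusive, swatch 2 sits at t = (2 − 1)/(4 − 1) = 1/3 ≈ 0.3333.
#7f83d1 → (127, 131, 209); #b71a8c → (183, 26, 140).
R = 127 + 0.3333 × (183 − 127) = 145.665 → 146
G = 131 + 0.3333 × (26 − 131) = 96.004 → 96
B = 209 + 0.3333 × (140 − 209) = 186.002 → 186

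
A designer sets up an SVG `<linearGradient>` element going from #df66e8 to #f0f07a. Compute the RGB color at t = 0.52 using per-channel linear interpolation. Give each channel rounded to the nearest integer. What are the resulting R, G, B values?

(232, 174, 175)

#df66e8 → (223, 102, 232); #f0f07a → (240, 240, 122).
R = 223 + 0.52 × (240 − 223) = 223 + 0.52 × 17 = 231.84 → 232
G = 102 + 0.52 × (240 − 102) = 102 + 0.52 × 138 = 173.76 → 174
B = 232 + 0.52 × (122 − 232) = 232 + 0.52 × -110 = 174.8 → 175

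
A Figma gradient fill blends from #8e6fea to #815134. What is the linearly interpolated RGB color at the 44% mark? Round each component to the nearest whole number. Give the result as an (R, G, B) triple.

(136, 98, 154)

#8e6fea → (142, 111, 234); #815134 → (129, 81, 52).
44% corresponds to t = 0.44.
R = 142 + 0.44 × (129 − 142) = 142 + 0.44 × -13 = 136.28 → 136
G = 111 + 0.44 × (81 − 111) = 111 + 0.44 × -30 = 97.8 → 98
B = 234 + 0.44 × (52 − 234) = 234 + 0.44 × -182 = 153.92 → 154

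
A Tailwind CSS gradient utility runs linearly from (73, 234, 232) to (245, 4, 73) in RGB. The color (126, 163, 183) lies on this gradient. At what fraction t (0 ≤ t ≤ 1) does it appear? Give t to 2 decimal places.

Invert the lerp on the G channel (largest span, 230): t = (163 − 234) / (4 − 234) = -71/-230 = 0.3087.
Check on R: (126 − 73)/(245 − 73) = 0.3081 ✓

0.31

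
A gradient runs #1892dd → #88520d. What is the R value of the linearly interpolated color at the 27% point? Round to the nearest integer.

54

R₁ = 24 (from #1892dd), R₂ = 136 (from #88520d).
R = 24 + 0.27 × (136 − 24) = 54.24 → 54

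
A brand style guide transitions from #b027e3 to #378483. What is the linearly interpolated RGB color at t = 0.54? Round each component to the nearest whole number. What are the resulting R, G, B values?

(111, 89, 175)

#b027e3 → (176, 39, 227); #378483 → (55, 132, 131).
R = 176 + 0.54 × (55 − 176) = 176 + 0.54 × -121 = 110.66 → 111
G = 39 + 0.54 × (132 − 39) = 39 + 0.54 × 93 = 89.22 → 89
B = 227 + 0.54 × (131 − 227) = 227 + 0.54 × -96 = 175.16 → 175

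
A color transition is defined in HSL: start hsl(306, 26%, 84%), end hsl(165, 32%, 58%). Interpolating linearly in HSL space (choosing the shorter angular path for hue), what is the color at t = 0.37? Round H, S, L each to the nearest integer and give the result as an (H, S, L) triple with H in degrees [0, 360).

(254, 28, 74)

Hue arc: Δh = 165 − 306 = -141° (|Δh| ≤ 180, already the shorter path).
H = 306 + 0.37 × (-141) = 253.83 → 254°
S = 26 + 0.37 × (32 − 26) = 28.22 → 28%
L = 84 + 0.37 × (58 − 84) = 74.38 → 74%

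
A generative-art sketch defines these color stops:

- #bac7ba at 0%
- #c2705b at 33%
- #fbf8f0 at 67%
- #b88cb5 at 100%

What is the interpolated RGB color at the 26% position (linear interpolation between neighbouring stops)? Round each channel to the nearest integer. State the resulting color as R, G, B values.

26% lies between the 0% and 33% stops, so the local fraction is t = (26 − 0)/(33 − 0) = 26/33 ≈ 0.7879.
#bac7ba → (186, 199, 186); #c2705b → (194, 112, 91).
R = 186 + 0.7879 × (194 − 186) = 192.303 → 192
G = 199 + 0.7879 × (112 − 199) = 130.453 → 130
B = 186 + 0.7879 × (91 − 186) = 111.149 → 111

(192, 130, 111)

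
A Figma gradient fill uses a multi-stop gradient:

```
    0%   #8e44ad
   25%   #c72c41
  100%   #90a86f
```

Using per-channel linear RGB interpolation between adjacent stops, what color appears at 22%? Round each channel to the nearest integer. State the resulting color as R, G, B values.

22% lies between the 0% and 25% stops, so the local fraction is t = (22 − 0)/(25 − 0) = 22/25 ≈ 0.88.
#8e44ad → (142, 68, 173); #c72c41 → (199, 44, 65).
R = 142 + 0.88 × (199 − 142) = 192.16 → 192
G = 68 + 0.88 × (44 − 68) = 46.88 → 47
B = 173 + 0.88 × (65 − 173) = 77.96 → 78

(192, 47, 78)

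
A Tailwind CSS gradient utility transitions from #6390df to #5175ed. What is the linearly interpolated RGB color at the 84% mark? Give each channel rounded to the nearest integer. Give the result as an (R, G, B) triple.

#6390df → (99, 144, 223); #5175ed → (81, 117, 237).
84% corresponds to t = 0.84.
R = 99 + 0.84 × (81 − 99) = 99 + 0.84 × -18 = 83.88 → 84
G = 144 + 0.84 × (117 − 144) = 144 + 0.84 × -27 = 121.32 → 121
B = 223 + 0.84 × (237 − 223) = 223 + 0.84 × 14 = 234.76 → 235

(84, 121, 235)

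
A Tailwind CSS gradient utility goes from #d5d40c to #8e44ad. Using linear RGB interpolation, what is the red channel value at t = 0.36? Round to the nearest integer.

R₁ = 213 (from #d5d40c), R₂ = 142 (from #8e44ad).
R = 213 + 0.36 × (142 − 213) = 187.44 → 187

187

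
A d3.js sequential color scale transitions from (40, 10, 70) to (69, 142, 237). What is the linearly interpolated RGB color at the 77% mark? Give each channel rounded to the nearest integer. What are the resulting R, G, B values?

(62, 112, 199)

77% corresponds to t = 0.77.
R = 40 + 0.77 × (69 − 40) = 40 + 0.77 × 29 = 62.33 → 62
G = 10 + 0.77 × (142 − 10) = 10 + 0.77 × 132 = 111.64 → 112
B = 70 + 0.77 × (237 − 70) = 70 + 0.77 × 167 = 198.59 → 199
So the blended color is (62, 112, 199), about #3e70c7.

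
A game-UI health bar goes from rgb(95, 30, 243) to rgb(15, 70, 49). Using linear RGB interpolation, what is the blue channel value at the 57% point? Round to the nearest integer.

132

B = 243 + 0.57 × (49 − 243) = 132.42 → 132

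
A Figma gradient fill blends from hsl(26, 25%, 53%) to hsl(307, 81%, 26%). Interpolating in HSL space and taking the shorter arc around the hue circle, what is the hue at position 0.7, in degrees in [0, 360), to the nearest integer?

Hue: 307 − 26 = 281°, but |281| > 180 so the shorter arc goes the other way: Δh = 281 − 360 = -79°.
H = 26 + 0.7 × (-79) = -29.3 → -29 → -29 mod 360 = 331°

331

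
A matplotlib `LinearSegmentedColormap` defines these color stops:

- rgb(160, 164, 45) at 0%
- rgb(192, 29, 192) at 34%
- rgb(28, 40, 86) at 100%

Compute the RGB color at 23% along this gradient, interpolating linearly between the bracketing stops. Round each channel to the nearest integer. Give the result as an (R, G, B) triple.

23% lies between the 0% and 34% stops, so the local fraction is t = (23 − 0)/(34 − 0) = 23/34 ≈ 0.6765.
R = 160 + 0.6765 × (192 − 160) = 181.648 → 182
G = 164 + 0.6765 × (29 − 164) = 72.672 → 73
B = 45 + 0.6765 × (192 − 45) = 144.445 → 144

(182, 73, 144)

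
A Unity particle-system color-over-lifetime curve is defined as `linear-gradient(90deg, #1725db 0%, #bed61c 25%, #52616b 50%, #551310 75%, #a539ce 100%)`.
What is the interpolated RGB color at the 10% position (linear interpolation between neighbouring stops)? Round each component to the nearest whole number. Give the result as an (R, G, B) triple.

(90, 108, 143)

10% lies between the 0% and 25% stops, so the local fraction is t = (10 − 0)/(25 − 0) = 10/25 ≈ 0.4.
#1725db → (23, 37, 219); #bed61c → (190, 214, 28).
R = 23 + 0.4 × (190 − 23) = 89.8 → 90
G = 37 + 0.4 × (214 − 37) = 107.8 → 108
B = 219 + 0.4 × (28 − 219) = 142.6 → 143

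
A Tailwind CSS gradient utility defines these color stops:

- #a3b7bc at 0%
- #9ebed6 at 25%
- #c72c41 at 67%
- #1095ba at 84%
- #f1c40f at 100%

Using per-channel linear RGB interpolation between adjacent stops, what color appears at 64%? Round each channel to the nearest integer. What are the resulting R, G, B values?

(196, 54, 76)

64% lies between the 25% and 67% stops, so the local fraction is t = (64 − 25)/(67 − 25) = 39/42 ≈ 0.9286.
#9ebed6 → (158, 190, 214); #c72c41 → (199, 44, 65).
R = 158 + 0.9286 × (199 − 158) = 196.073 → 196
G = 190 + 0.9286 × (44 − 190) = 54.424 → 54
B = 214 + 0.9286 × (65 − 214) = 75.639 → 76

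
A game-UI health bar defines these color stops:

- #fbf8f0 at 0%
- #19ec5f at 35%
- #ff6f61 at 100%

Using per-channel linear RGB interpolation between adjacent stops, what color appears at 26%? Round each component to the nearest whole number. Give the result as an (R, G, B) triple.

26% lies between the 0% and 35% stops, so the local fraction is t = (26 − 0)/(35 − 0) = 26/35 ≈ 0.7429.
#fbf8f0 → (251, 248, 240); #19ec5f → (25, 236, 95).
R = 251 + 0.7429 × (25 − 251) = 83.105 → 83
G = 248 + 0.7429 × (236 − 248) = 239.085 → 239
B = 240 + 0.7429 × (95 − 240) = 132.279 → 132

(83, 239, 132)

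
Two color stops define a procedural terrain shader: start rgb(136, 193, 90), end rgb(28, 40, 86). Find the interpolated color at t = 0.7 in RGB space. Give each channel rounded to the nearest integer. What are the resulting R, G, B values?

R = 136 + 0.7 × (28 − 136) = 136 + 0.7 × -108 = 60.4 → 60
G = 193 + 0.7 × (40 − 193) = 193 + 0.7 × -153 = 85.9 → 86
B = 90 + 0.7 × (86 − 90) = 90 + 0.7 × -4 = 87.2 → 87

(60, 86, 87)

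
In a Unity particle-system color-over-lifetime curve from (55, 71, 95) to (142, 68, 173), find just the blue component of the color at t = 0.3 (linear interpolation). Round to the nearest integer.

B = 95 + 0.3 × (173 − 95) = 118.4 → 118

118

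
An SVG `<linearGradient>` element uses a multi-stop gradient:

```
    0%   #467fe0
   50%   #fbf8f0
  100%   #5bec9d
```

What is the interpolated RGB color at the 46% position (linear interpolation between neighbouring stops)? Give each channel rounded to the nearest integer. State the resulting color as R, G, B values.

46% lies between the 0% and 50% stops, so the local fraction is t = (46 − 0)/(50 − 0) = 46/50 ≈ 0.92.
#467fe0 → (70, 127, 224); #fbf8f0 → (251, 248, 240).
R = 70 + 0.92 × (251 − 70) = 236.52 → 237
G = 127 + 0.92 × (248 − 127) = 238.32 → 238
B = 224 + 0.92 × (240 − 224) = 238.72 → 239

(237, 238, 239)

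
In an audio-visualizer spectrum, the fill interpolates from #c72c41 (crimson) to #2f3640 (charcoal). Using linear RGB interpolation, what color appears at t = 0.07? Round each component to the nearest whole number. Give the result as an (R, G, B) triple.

#c72c41 → (199, 44, 65); #2f3640 → (47, 54, 64).
R = 199 + 0.07 × (47 − 199) = 199 + 0.07 × -152 = 188.36 → 188
G = 44 + 0.07 × (54 − 44) = 44 + 0.07 × 10 = 44.7 → 45
B = 65 + 0.07 × (64 − 65) = 65 + 0.07 × -1 = 64.93 → 65
So the blended color is (188, 45, 65), about #bc2d41.

(188, 45, 65)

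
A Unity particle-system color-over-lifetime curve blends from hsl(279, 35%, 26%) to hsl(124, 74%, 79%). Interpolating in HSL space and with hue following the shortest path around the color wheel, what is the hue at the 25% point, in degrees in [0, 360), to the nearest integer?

240

Hue arc: Δh = 124 − 279 = -155° (|Δh| ≤ 180, already the shorter path).
H = 279 + 0.25 × (-155) = 240.25 → 240°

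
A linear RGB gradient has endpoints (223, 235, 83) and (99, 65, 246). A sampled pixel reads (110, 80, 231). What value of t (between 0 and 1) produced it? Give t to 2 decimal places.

0.91

Invert the lerp on the G channel (largest span, 170): t = (80 − 235) / (65 − 235) = -155/-170 = 0.91176.
Check on R: (110 − 223)/(99 − 223) = 0.9113 ✓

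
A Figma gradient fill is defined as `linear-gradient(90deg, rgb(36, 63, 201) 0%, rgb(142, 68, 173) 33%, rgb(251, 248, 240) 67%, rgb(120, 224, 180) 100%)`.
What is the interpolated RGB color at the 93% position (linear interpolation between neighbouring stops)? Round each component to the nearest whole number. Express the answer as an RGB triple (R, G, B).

(148, 229, 193)

93% lies between the 67% and 100% stops, so the local fraction is t = (93 − 67)/(100 − 67) = 26/33 ≈ 0.7879.
R = 251 + 0.7879 × (120 − 251) = 147.785 → 148
G = 248 + 0.7879 × (224 − 248) = 229.09 → 229
B = 240 + 0.7879 × (180 − 240) = 192.726 → 193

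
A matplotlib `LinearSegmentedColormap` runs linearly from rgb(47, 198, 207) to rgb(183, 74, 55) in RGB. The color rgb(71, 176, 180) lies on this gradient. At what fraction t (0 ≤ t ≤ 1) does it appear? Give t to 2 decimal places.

Invert the lerp on the B channel (largest span, 152): t = (180 − 207) / (55 − 207) = -27/-152 = 0.17763.
Check on R: (71 − 47)/(183 − 47) = 0.1765 ✓

0.18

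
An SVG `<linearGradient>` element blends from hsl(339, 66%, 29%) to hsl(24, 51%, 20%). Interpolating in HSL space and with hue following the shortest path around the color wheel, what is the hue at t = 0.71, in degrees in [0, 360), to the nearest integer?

Hue: 24 − 339 = -315°, but |-315| > 180 so the shorter arc goes the other way: Δh = -315 + 360 = 45°.
H = 339 + 0.71 × (45) = 370.95 → 371 → 371 mod 360 = 11°

11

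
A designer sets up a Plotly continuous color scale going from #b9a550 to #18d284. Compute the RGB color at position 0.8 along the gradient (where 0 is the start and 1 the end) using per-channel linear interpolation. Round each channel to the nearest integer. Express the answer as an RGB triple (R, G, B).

#b9a550 → (185, 165, 80); #18d284 → (24, 210, 132).
R = 185 + 0.8 × (24 − 185) = 185 + 0.8 × -161 = 56.2 → 56
G = 165 + 0.8 × (210 − 165) = 165 + 0.8 × 45 = 201 → 201
B = 80 + 0.8 × (132 − 80) = 80 + 0.8 × 52 = 121.6 → 122
So the blended color is (56, 201, 122), about #38c97a.

(56, 201, 122)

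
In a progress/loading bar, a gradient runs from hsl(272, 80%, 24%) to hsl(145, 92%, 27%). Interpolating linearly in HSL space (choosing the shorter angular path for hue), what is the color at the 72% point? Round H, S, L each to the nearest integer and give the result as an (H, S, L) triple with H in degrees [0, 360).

Hue arc: Δh = 145 − 272 = -127° (|Δh| ≤ 180, already the shorter path).
H = 272 + 0.72 × (-127) = 180.56 → 181°
S = 80 + 0.72 × (92 − 80) = 88.64 → 89%
L = 24 + 0.72 × (27 − 24) = 26.16 → 26%

(181, 89, 26)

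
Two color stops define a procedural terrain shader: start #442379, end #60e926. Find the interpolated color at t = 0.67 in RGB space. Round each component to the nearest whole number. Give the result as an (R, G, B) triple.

(87, 168, 65)

#442379 → (68, 35, 121); #60e926 → (96, 233, 38).
R = 68 + 0.67 × (96 − 68) = 68 + 0.67 × 28 = 86.76 → 87
G = 35 + 0.67 × (233 − 35) = 35 + 0.67 × 198 = 167.66 → 168
B = 121 + 0.67 × (38 − 121) = 121 + 0.67 × -83 = 65.39 → 65
So the blended color is (87, 168, 65), about #57a841.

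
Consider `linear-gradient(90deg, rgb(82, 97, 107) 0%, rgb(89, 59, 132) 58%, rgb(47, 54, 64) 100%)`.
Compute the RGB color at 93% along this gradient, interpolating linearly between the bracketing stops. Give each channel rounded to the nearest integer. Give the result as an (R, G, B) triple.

93% lies between the 58% and 100% stops, so the local fraction is t = (93 − 58)/(100 − 58) = 35/42 ≈ 0.8333.
R = 89 + 0.8333 × (47 − 89) = 54.001 → 54
G = 59 + 0.8333 × (54 − 59) = 54.834 → 55
B = 132 + 0.8333 × (64 − 132) = 75.336 → 75

(54, 55, 75)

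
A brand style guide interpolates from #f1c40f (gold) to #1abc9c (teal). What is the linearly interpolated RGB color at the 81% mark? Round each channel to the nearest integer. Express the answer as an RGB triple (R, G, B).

(67, 190, 129)

#f1c40f → (241, 196, 15); #1abc9c → (26, 188, 156).
81% corresponds to t = 0.81.
R = 241 + 0.81 × (26 − 241) = 241 + 0.81 × -215 = 66.85 → 67
G = 196 + 0.81 × (188 − 196) = 196 + 0.81 × -8 = 189.52 → 190
B = 15 + 0.81 × (156 − 15) = 15 + 0.81 × 141 = 129.21 → 129
So the blended color is (67, 190, 129), about #43be81.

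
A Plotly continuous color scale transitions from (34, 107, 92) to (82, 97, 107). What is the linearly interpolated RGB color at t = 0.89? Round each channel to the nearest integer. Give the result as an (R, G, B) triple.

(77, 98, 105)

R = 34 + 0.89 × (82 − 34) = 34 + 0.89 × 48 = 76.72 → 77
G = 107 + 0.89 × (97 − 107) = 107 + 0.89 × -10 = 98.1 → 98
B = 92 + 0.89 × (107 − 92) = 92 + 0.89 × 15 = 105.35 → 105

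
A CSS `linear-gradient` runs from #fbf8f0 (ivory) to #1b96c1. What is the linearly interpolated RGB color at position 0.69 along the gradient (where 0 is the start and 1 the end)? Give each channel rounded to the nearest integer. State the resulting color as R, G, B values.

#fbf8f0 → (251, 248, 240); #1b96c1 → (27, 150, 193).
R = 251 + 0.69 × (27 − 251) = 251 + 0.69 × -224 = 96.44 → 96
G = 248 + 0.69 × (150 − 248) = 248 + 0.69 × -98 = 180.38 → 180
B = 240 + 0.69 × (193 − 240) = 240 + 0.69 × -47 = 207.57 → 208
So the blended color is (96, 180, 208), about #60b4d0.

(96, 180, 208)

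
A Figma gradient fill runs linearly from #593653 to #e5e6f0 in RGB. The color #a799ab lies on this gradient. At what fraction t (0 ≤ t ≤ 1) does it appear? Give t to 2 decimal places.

Invert the lerp on the G channel (largest span, 176): t = (153 − 54) / (230 − 54) = 99/176 = 0.5625.
Check on R: (167 − 89)/(229 − 89) = 0.5571 ✓

0.56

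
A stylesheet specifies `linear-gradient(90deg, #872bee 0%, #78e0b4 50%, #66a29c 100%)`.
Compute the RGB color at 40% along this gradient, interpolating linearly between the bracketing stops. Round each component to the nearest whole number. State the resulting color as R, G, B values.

40% lies between the 0% and 50% stops, so the local fraction is t = (40 − 0)/(50 − 0) = 40/50 ≈ 0.8.
#872bee → (135, 43, 238); #78e0b4 → (120, 224, 180).
R = 135 + 0.8 × (120 − 135) = 123 → 123
G = 43 + 0.8 × (224 − 43) = 187.8 → 188
B = 238 + 0.8 × (180 − 238) = 191.6 → 192

(123, 188, 192)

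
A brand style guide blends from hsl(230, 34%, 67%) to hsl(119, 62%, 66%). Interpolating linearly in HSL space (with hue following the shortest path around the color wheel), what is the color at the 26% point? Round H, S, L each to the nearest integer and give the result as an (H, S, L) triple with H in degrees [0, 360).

(201, 41, 67)

Hue arc: Δh = 119 − 230 = -111° (|Δh| ≤ 180, already the shorter path).
H = 230 + 0.26 × (-111) = 201.14 → 201°
S = 34 + 0.26 × (62 − 34) = 41.28 → 41%
L = 67 + 0.26 × (66 − 67) = 66.74 → 67%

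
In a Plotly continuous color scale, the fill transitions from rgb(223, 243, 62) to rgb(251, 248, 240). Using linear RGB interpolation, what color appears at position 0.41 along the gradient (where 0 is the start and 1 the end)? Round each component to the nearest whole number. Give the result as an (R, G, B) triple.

(234, 245, 135)

R = 223 + 0.41 × (251 − 223) = 223 + 0.41 × 28 = 234.48 → 234
G = 243 + 0.41 × (248 − 243) = 243 + 0.41 × 5 = 245.05 → 245
B = 62 + 0.41 × (240 − 62) = 62 + 0.41 × 178 = 134.98 → 135
So the blended color is (234, 245, 135), about #eaf587.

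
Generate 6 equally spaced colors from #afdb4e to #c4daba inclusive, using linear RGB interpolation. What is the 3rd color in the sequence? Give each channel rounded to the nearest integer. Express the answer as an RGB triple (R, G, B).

With 6 swatches and endpoints inclusive, swatch 3 sits at t = (3 − 1)/(6 − 1) = 2/5 ≈ 0.4.
#afdb4e → (175, 219, 78); #c4daba → (196, 218, 186).
R = 175 + 0.4 × (196 − 175) = 183.4 → 183
G = 219 + 0.4 × (218 − 219) = 218.6 → 219
B = 78 + 0.4 × (186 − 78) = 121.2 → 121

(183, 219, 121)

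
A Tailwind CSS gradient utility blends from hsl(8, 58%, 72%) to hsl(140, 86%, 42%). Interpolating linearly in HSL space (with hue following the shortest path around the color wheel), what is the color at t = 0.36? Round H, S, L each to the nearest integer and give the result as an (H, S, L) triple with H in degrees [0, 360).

(56, 68, 61)

Hue arc: Δh = 140 − 8 = 132° (|Δh| ≤ 180, already the shorter path).
H = 8 + 0.36 × (132) = 55.52 → 56°
S = 58 + 0.36 × (86 − 58) = 68.08 → 68%
L = 72 + 0.36 × (42 − 72) = 61.2 → 61%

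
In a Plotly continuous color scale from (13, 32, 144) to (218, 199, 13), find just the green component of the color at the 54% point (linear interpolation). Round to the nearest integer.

122

G = 32 + 0.54 × (199 − 32) = 122.18 → 122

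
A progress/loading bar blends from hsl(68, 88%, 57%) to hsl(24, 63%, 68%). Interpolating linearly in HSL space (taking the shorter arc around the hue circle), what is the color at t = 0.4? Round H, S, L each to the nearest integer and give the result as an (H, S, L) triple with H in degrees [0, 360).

Hue arc: Δh = 24 − 68 = -44° (|Δh| ≤ 180, already the shorter path).
H = 68 + 0.4 × (-44) = 50.4 → 50°
S = 88 + 0.4 × (63 − 88) = 78 → 78%
L = 57 + 0.4 × (68 − 57) = 61.4 → 61%

(50, 78, 61)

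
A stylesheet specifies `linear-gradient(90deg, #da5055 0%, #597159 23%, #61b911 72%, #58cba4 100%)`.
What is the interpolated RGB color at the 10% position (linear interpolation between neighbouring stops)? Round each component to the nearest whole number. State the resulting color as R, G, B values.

(162, 94, 87)

10% lies between the 0% and 23% stops, so the local fraction is t = (10 − 0)/(23 − 0) = 10/23 ≈ 0.4348.
#da5055 → (218, 80, 85); #597159 → (89, 113, 89).
R = 218 + 0.4348 × (89 − 218) = 161.911 → 162
G = 80 + 0.4348 × (113 − 80) = 94.348 → 94
B = 85 + 0.4348 × (89 − 85) = 86.739 → 87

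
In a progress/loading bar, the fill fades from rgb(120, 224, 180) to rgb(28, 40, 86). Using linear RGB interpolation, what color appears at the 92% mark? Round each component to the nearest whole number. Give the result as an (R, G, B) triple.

(35, 55, 94)

92% corresponds to t = 0.92.
R = 120 + 0.92 × (28 − 120) = 120 + 0.92 × -92 = 35.36 → 35
G = 224 + 0.92 × (40 − 224) = 224 + 0.92 × -184 = 54.72 → 55
B = 180 + 0.92 × (86 − 180) = 180 + 0.92 × -94 = 93.52 → 94
So the blended color is (35, 55, 94), about #23375e.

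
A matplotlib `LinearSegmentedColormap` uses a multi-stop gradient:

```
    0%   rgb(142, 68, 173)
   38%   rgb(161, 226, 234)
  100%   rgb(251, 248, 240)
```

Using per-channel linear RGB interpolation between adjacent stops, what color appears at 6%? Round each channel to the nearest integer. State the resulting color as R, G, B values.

(145, 93, 183)

6% lies between the 0% and 38% stops, so the local fraction is t = (6 − 0)/(38 − 0) = 6/38 ≈ 0.1579.
R = 142 + 0.1579 × (161 − 142) = 145 → 145
G = 68 + 0.1579 × (226 − 68) = 92.948 → 93
B = 173 + 0.1579 × (234 − 173) = 182.632 → 183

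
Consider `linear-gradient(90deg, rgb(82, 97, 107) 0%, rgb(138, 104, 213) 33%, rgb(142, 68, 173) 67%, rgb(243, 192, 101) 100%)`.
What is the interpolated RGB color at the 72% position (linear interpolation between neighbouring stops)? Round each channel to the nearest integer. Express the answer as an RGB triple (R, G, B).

72% lies between the 67% and 100% stops, so the local fraction is t = (72 − 67)/(100 − 67) = 5/33 ≈ 0.1515.
R = 142 + 0.1515 × (243 − 142) = 157.302 → 157
G = 68 + 0.1515 × (192 − 68) = 86.786 → 87
B = 173 + 0.1515 × (101 − 173) = 162.092 → 162

(157, 87, 162)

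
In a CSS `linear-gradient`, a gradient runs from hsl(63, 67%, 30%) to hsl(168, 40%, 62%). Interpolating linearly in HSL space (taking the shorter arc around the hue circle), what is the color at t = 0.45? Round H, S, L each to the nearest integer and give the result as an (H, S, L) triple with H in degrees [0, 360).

(110, 55, 44)

Hue arc: Δh = 168 − 63 = 105° (|Δh| ≤ 180, already the shorter path).
H = 63 + 0.45 × (105) = 110.25 → 110°
S = 67 + 0.45 × (40 − 67) = 54.85 → 55%
L = 30 + 0.45 × (62 − 30) = 44.4 → 44%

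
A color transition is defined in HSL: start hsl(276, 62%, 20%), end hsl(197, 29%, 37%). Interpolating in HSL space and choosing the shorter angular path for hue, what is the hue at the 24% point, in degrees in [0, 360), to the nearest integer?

257

Hue arc: Δh = 197 − 276 = -79° (|Δh| ≤ 180, already the shorter path).
H = 276 + 0.24 × (-79) = 257.04 → 257°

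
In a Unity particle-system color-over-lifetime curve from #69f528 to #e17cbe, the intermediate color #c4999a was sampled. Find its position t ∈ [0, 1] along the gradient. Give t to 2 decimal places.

0.76

Invert the lerp on the B channel (largest span, 150): t = (154 − 40) / (190 − 40) = 114/150 = 0.76.
Check on R: (196 − 105)/(225 − 105) = 0.7583 ✓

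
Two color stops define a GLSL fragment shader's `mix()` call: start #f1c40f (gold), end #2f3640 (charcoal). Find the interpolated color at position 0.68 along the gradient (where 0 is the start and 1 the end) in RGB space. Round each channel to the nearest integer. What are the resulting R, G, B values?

(109, 99, 48)

#f1c40f → (241, 196, 15); #2f3640 → (47, 54, 64).
R = 241 + 0.68 × (47 − 241) = 241 + 0.68 × -194 = 109.08 → 109
G = 196 + 0.68 × (54 − 196) = 196 + 0.68 × -142 = 99.44 → 99
B = 15 + 0.68 × (64 − 15) = 15 + 0.68 × 49 = 48.32 → 48
So the blended color is (109, 99, 48), about #6d6330.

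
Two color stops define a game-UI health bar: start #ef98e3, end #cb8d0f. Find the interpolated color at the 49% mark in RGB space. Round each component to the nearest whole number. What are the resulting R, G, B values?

(221, 147, 123)

#ef98e3 → (239, 152, 227); #cb8d0f → (203, 141, 15).
49% corresponds to t = 0.49.
R = 239 + 0.49 × (203 − 239) = 239 + 0.49 × -36 = 221.36 → 221
G = 152 + 0.49 × (141 − 152) = 152 + 0.49 × -11 = 146.61 → 147
B = 227 + 0.49 × (15 − 227) = 227 + 0.49 × -212 = 123.12 → 123
So the blended color is (221, 147, 123), about #dd937b.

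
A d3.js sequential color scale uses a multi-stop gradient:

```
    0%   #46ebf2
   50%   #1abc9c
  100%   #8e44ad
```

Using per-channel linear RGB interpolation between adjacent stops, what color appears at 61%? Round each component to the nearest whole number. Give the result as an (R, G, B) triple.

61% lies between the 50% and 100% stops, so the local fraction is t = (61 − 50)/(100 − 50) = 11/50 ≈ 0.22.
#1abc9c → (26, 188, 156); #8e44ad → (142, 68, 173).
R = 26 + 0.22 × (142 − 26) = 51.52 → 52
G = 188 + 0.22 × (68 − 188) = 161.6 → 162
B = 156 + 0.22 × (173 − 156) = 159.74 → 160

(52, 162, 160)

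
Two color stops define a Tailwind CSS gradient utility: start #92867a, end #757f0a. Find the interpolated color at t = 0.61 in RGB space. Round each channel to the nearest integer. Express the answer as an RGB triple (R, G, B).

#92867a → (146, 134, 122); #757f0a → (117, 127, 10).
R = 146 + 0.61 × (117 − 146) = 146 + 0.61 × -29 = 128.31 → 128
G = 134 + 0.61 × (127 − 134) = 134 + 0.61 × -7 = 129.73 → 130
B = 122 + 0.61 × (10 − 122) = 122 + 0.61 × -112 = 53.68 → 54
So the blended color is (128, 130, 54), about #808236.

(128, 130, 54)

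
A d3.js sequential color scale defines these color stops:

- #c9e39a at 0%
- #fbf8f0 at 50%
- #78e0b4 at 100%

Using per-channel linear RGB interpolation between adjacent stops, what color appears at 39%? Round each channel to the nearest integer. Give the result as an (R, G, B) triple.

(240, 243, 221)

39% lies between the 0% and 50% stops, so the local fraction is t = (39 − 0)/(50 − 0) = 39/50 ≈ 0.78.
#c9e39a → (201, 227, 154); #fbf8f0 → (251, 248, 240).
R = 201 + 0.78 × (251 − 201) = 240 → 240
G = 227 + 0.78 × (248 − 227) = 243.38 → 243
B = 154 + 0.78 × (240 − 154) = 221.08 → 221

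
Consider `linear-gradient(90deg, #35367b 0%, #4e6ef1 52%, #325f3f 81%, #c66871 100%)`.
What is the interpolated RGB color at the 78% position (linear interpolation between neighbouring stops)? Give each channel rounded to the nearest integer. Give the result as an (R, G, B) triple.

78% lies between the 52% and 81% stops, so the local fraction is t = (78 − 52)/(81 − 52) = 26/29 ≈ 0.8966.
#4e6ef1 → (78, 110, 241); #325f3f → (50, 95, 63).
R = 78 + 0.8966 × (50 − 78) = 52.895 → 53
G = 110 + 0.8966 × (95 − 110) = 96.551 → 97
B = 241 + 0.8966 × (63 − 241) = 81.405 → 81

(53, 97, 81)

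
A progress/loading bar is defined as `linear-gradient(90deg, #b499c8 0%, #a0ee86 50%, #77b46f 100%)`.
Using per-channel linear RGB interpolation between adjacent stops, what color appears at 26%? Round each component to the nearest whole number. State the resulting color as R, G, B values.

26% lies between the 0% and 50% stops, so the local fraction is t = (26 − 0)/(50 − 0) = 26/50 ≈ 0.52.
#b499c8 → (180, 153, 200); #a0ee86 → (160, 238, 134).
R = 180 + 0.52 × (160 − 180) = 169.6 → 170
G = 153 + 0.52 × (238 − 153) = 197.2 → 197
B = 200 + 0.52 × (134 − 200) = 165.68 → 166

(170, 197, 166)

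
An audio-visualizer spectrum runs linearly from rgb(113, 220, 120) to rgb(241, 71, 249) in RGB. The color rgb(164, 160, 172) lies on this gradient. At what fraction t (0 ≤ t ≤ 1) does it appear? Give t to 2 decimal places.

0.40

Invert the lerp on the G channel (largest span, 149): t = (160 − 220) / (71 − 220) = -60/-149 = 0.40268.
Check on R: (164 − 113)/(241 − 113) = 0.3984 ✓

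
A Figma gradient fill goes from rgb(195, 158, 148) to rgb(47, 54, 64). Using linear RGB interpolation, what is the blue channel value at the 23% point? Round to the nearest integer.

129

B = 148 + 0.23 × (64 − 148) = 128.68 → 129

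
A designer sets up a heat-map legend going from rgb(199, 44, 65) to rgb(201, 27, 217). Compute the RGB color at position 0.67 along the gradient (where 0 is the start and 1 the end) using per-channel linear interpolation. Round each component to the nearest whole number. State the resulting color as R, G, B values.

(200, 33, 167)

R = 199 + 0.67 × (201 − 199) = 199 + 0.67 × 2 = 200.34 → 200
G = 44 + 0.67 × (27 − 44) = 44 + 0.67 × -17 = 32.61 → 33
B = 65 + 0.67 × (217 − 65) = 65 + 0.67 × 152 = 166.84 → 167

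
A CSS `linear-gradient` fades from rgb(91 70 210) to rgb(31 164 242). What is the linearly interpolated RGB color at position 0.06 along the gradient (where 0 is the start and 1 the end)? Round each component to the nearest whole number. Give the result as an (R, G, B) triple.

(87, 76, 212)

R = 91 + 0.06 × (31 − 91) = 91 + 0.06 × -60 = 87.4 → 87
G = 70 + 0.06 × (164 − 70) = 70 + 0.06 × 94 = 75.64 → 76
B = 210 + 0.06 × (242 − 210) = 210 + 0.06 × 32 = 211.92 → 212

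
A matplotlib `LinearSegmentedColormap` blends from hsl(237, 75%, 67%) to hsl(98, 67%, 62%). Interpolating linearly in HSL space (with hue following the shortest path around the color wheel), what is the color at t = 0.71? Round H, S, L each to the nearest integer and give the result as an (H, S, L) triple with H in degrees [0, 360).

Hue arc: Δh = 98 − 237 = -139° (|Δh| ≤ 180, already the shorter path).
H = 237 + 0.71 × (-139) = 138.31 → 138°
S = 75 + 0.71 × (67 − 75) = 69.32 → 69%
L = 67 + 0.71 × (62 − 67) = 63.45 → 63%

(138, 69, 63)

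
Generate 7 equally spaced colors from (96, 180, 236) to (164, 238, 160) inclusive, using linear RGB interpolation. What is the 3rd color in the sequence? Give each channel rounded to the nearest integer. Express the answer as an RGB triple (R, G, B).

(119, 199, 211)

With 7 swatches and endpoints inclusive, swatch 3 sits at t = (3 − 1)/(7 − 1) = 2/6 ≈ 0.3333.
R = 96 + 0.3333 × (164 − 96) = 118.664 → 119
G = 180 + 0.3333 × (238 − 180) = 199.331 → 199
B = 236 + 0.3333 × (160 − 236) = 210.669 → 211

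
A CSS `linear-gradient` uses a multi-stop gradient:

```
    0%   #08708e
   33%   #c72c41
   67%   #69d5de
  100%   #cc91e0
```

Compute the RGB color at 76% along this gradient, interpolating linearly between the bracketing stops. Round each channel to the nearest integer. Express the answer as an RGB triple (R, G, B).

(132, 194, 223)

76% lies between the 67% and 100% stops, so the local fraction is t = (76 − 67)/(100 − 67) = 9/33 ≈ 0.2727.
#69d5de → (105, 213, 222); #cc91e0 → (204, 145, 224).
R = 105 + 0.2727 × (204 − 105) = 131.997 → 132
G = 213 + 0.2727 × (145 − 213) = 194.456 → 194
B = 222 + 0.2727 × (224 − 222) = 222.545 → 223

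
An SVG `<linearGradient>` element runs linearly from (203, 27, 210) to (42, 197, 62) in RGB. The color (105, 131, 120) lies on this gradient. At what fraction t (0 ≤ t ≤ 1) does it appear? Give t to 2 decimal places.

0.61

Invert the lerp on the G channel (largest span, 170): t = (131 − 27) / (197 − 27) = 104/170 = 0.61176.
Check on R: (105 − 203)/(42 − 203) = 0.6087 ✓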